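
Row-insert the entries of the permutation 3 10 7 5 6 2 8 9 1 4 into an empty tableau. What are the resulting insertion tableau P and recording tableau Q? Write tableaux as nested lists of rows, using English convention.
Insert each entry of the permutation into P by Schensted row insertion, recording in Q the position of each new cell.

After inserting 3: P = [[3]].
After inserting 10: P = [[3, 10]].
After inserting 7: P = [[3, 7], [10]].
After inserting 5: P = [[3, 5], [7], [10]].
After inserting 6: P = [[3, 5, 6], [7], [10]].
After inserting 2: P = [[2, 5, 6], [3], [7], [10]].
After inserting 8: P = [[2, 5, 6, 8], [3], [7], [10]].
After inserting 9: P = [[2, 5, 6, 8, 9], [3], [7], [10]].
After inserting 1: P = [[1, 5, 6, 8, 9], [2], [3], [7], [10]].
After inserting 4: P = [[1, 4, 6, 8, 9], [2, 5], [3], [7], [10]].

So P = [[1, 4, 6, 8, 9], [2, 5], [3], [7], [10]], Q = [[1, 2, 5, 7, 8], [3, 10], [4], [6], [9]].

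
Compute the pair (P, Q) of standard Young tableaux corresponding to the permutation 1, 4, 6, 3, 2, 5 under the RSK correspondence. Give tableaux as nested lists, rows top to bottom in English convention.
Insert each entry of the permutation into P by Schensted row insertion, recording in Q the position of each new cell.

After inserting 1: P = [[1]].
After inserting 4: P = [[1, 4]].
After inserting 6: P = [[1, 4, 6]].
After inserting 3: P = [[1, 3, 6], [4]].
After inserting 2: P = [[1, 2, 6], [3], [4]].
After inserting 5: P = [[1, 2, 5], [3, 6], [4]].

So P = [[1, 2, 5], [3, 6], [4]], Q = [[1, 2, 3], [4, 6], [5]].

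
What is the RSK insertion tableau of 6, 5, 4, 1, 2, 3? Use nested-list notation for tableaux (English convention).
P = [[1, 2, 3], [4], [5], [6]]

Insert 6: appended to row 1. P = [[6]].
Insert 5: 5 bumps 6 from row 1; 6 starts row 2. P = [[5], [6]].
Insert 4: 4 bumps 5 from row 1; 5 bumps 6 from row 2; 6 starts row 3. P = [[4], [5], [6]].
Insert 1: 1 bumps 4 from row 1; 4 bumps 5 from row 2; 5 bumps 6 from row 3; 6 starts row 4. P = [[1], [4], [5], [6]].
Insert 2: appended to row 1. P = [[1, 2], [4], [5], [6]].
Insert 3: appended to row 1. P = [[1, 2, 3], [4], [5], [6]].

So P = [[1, 2, 3], [4], [5], [6]].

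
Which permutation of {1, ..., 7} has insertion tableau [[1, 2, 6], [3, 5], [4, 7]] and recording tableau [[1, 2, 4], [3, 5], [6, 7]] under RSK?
Reverse the RSK construction: for i from n down to 1, find the cell of Q containing i, remove the entry at that cell from P, and reverse-bump it up through P; the value ejected from row 1 is w(i).

Step i=7: Q has 7 at row 3, column 2; remove 7 from row 3 of P and reverse-bump: 7 enters row 2 and ejects 5; 5 enters row 1 and ejects 2. So w(7) = 2. P is now [[1, 5, 6], [3, 7], [4]].
Step i=6: Q has 6 at row 3, column 1; remove 4 from row 3 of P and reverse-bump: 4 enters row 2 and ejects 3; 3 enters row 1 and ejects 1. So w(6) = 1. P is now [[3, 5, 6], [4, 7]].
Step i=5: Q has 5 at row 2, column 2; remove 7 from row 2 of P and reverse-bump: 7 enters row 1 and ejects 6. So w(5) = 6. P is now [[3, 5, 7], [4]].
Step i=4: Q has 4 at row 1, column 3; remove that cell from P, ejecting 7. So w(4) = 7. P is now [[3, 5], [4]].
Step i=3: Q has 3 at row 2, column 1; remove 4 from row 2 of P and reverse-bump: 4 enters row 1 and ejects 3. So w(3) = 3. P is now [[4, 5]].
Step i=2: Q has 2 at row 1, column 2; remove that cell from P, ejecting 5. So w(2) = 5. P is now [[4]].
Step i=1: Q has 1 at row 1, column 1; remove that cell from P, ejecting 4. So w(1) = 4. P is now [].

So w = 4 5 3 7 6 1 2.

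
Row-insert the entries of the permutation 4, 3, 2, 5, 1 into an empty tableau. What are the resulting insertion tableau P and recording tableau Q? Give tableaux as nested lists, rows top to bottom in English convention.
Insert each entry of the permutation into P by Schensted row insertion, recording in Q the position of each new cell.

After inserting 4: P = [[4]].
After inserting 3: P = [[3], [4]].
After inserting 2: P = [[2], [3], [4]].
After inserting 5: P = [[2, 5], [3], [4]].
After inserting 1: P = [[1, 5], [2], [3], [4]].

So P = [[1, 5], [2], [3], [4]], Q = [[1, 4], [2], [3], [5]].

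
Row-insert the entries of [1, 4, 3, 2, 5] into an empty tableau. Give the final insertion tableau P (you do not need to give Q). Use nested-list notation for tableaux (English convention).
P = [[1, 2, 5], [3], [4]]

Insert 1: appended to row 1. P = [[1]].
Insert 4: appended to row 1. P = [[1, 4]].
Insert 3: 3 bumps 4 from row 1; 4 starts row 2. P = [[1, 3], [4]].
Insert 2: 2 bumps 3 from row 1; 3 bumps 4 from row 2; 4 starts row 3. P = [[1, 2], [3], [4]].
Insert 5: appended to row 1. P = [[1, 2, 5], [3], [4]].

So P = [[1, 2, 5], [3], [4]].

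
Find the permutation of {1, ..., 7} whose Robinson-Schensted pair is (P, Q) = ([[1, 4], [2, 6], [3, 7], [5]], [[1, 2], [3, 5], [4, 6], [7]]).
5 7 3 2 6 4 1

Reverse RSK: for i = n, n-1, ..., 1, locate i in Q, remove the corresponding corner cell from P, and reverse-bump its entry up through P; the value ejected from row 1 is w(i).

So w = 5 7 3 2 6 4 1.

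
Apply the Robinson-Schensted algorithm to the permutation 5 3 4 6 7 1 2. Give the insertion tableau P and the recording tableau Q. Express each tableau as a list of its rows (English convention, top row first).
P = [[1, 2, 6, 7], [3, 4], [5]], Q = [[1, 3, 4, 5], [2, 7], [6]]

Insert each entry of the permutation into P by Schensted row insertion, recording in Q the position of each new cell.

After inserting 5: P = [[5]].
After inserting 3: P = [[3], [5]].
After inserting 4: P = [[3, 4], [5]].
After inserting 6: P = [[3, 4, 6], [5]].
After inserting 7: P = [[3, 4, 6, 7], [5]].
After inserting 1: P = [[1, 4, 6, 7], [3], [5]].
After inserting 2: P = [[1, 2, 6, 7], [3, 4], [5]].

So P = [[1, 2, 6, 7], [3, 4], [5]], Q = [[1, 3, 4, 5], [2, 7], [6]].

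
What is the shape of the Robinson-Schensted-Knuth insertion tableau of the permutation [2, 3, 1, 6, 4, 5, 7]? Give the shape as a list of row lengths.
Row-insert each entry into an empty tableau.

After inserting 2: P = [[2]].
After inserting 3: P = [[2, 3]].
After inserting 1: P = [[1, 3], [2]].
After inserting 6: P = [[1, 3, 6], [2]].
After inserting 4: P = [[1, 3, 4], [2, 6]].
After inserting 5: P = [[1, 3, 4, 5], [2, 6]].
After inserting 7: P = [[1, 3, 4, 5, 7], [2, 6]].

The final insertion tableau P = [[1, 3, 4, 5, 7], [2, 6]] has shape [5, 2].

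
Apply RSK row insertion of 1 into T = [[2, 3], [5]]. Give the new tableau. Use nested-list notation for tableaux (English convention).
[[1, 3], [2], [5]]

In row 1, 1 replaces 2 (the leftmost entry greater than 1); 2 is bumped to row 2. In row 2, 2 replaces 5 (the leftmost entry greater than 2); 5 is bumped to row 3. 5 starts a new row 3. The new tableau is [[1, 3], [2], [5]].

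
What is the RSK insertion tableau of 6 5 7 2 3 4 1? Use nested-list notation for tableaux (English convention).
P = [[1, 3, 4], [2, 7], [5], [6]]

After inserting 6: P = [[6]].
After inserting 5: P = [[5], [6]].
After inserting 7: P = [[5, 7], [6]].
After inserting 2: P = [[2, 7], [5], [6]].
After inserting 3: P = [[2, 3], [5, 7], [6]].
After inserting 4: P = [[2, 3, 4], [5, 7], [6]].
After inserting 1: P = [[1, 3, 4], [2, 7], [5], [6]].

So P = [[1, 3, 4], [2, 7], [5], [6]].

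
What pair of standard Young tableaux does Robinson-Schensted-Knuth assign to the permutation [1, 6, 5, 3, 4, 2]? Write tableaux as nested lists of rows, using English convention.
Insert each entry of the permutation into P by Schensted row insertion, recording in Q the position of each new cell.

Insert 1: appended to row 1. P = [[1]], Q = [[1]].
Insert 6: appended to row 1. P = [[1, 6]], Q = [[1, 2]].
Insert 5: 5 bumps 6 from row 1; 6 starts row 2. P = [[1, 5], [6]], Q = [[1, 2], [3]].
Insert 3: 3 bumps 5 from row 1; 5 bumps 6 from row 2; 6 starts row 3. P = [[1, 3], [5], [6]], Q = [[1, 2], [3], [4]].
Insert 4: appended to row 1. P = [[1, 3, 4], [5], [6]], Q = [[1, 2, 5], [3], [4]].
Insert 2: 2 bumps 3 from row 1; 3 bumps 5 from row 2; 5 bumps 6 from row 3; 6 starts row 4. P = [[1, 2, 4], [3], [5], [6]], Q = [[1, 2, 5], [3], [4], [6]].

So P = [[1, 2, 4], [3], [5], [6]], Q = [[1, 2, 5], [3], [4], [6]].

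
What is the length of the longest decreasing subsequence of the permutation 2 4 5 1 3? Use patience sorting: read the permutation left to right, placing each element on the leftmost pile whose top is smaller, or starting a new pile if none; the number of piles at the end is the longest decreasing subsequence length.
2

2: new pile. tops = [2]
4: onto pile 1 (replacing 2). tops = [4]
5: onto pile 1 (replacing 4). tops = [5]
1: new pile. tops = [5, 1]
3: onto pile 2 (replacing 1). tops = [5, 3]

2 piles, so the longest decreasing subsequence has length 2.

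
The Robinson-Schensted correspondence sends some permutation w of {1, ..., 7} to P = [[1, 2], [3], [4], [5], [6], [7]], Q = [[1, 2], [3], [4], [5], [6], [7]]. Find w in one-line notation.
1 7 6 5 4 3 2

Reverse the RSK construction: for i from n down to 1, find the cell of Q containing i, remove the entry at that cell from P, and reverse-bump it up through P; the value ejected from row 1 is w(i).

Step i=7: Q has 7 at row 6, column 1; remove 7 from row 6 of P and reverse-bump: 7 enters row 5 and ejects 6; 6 enters row 4 and ejects 5; 5 enters row 3 and ejects 4; 4 enters row 2 and ejects 3; 3 enters row 1 and ejects 2. So w(7) = 2. P is now [[1, 3], [4], [5], [6], [7]].
Step i=6: Q has 6 at row 5, column 1; remove 7 from row 5 of P and reverse-bump: 7 enters row 4 and ejects 6; 6 enters row 3 and ejects 5; 5 enters row 2 and ejects 4; 4 enters row 1 and ejects 3. So w(6) = 3. P is now [[1, 4], [5], [6], [7]].
Step i=5: Q has 5 at row 4, column 1; remove 7 from row 4 of P and reverse-bump: 7 enters row 3 and ejects 6; 6 enters row 2 and ejects 5; 5 enters row 1 and ejects 4. So w(5) = 4. P is now [[1, 5], [6], [7]].
Step i=4: Q has 4 at row 3, column 1; remove 7 from row 3 of P and reverse-bump: 7 enters row 2 and ejects 6; 6 enters row 1 and ejects 5. So w(4) = 5. P is now [[1, 6], [7]].
Step i=3: Q has 3 at row 2, column 1; remove 7 from row 2 of P and reverse-bump: 7 enters row 1 and ejects 6. So w(3) = 6. P is now [[1, 7]].
Step i=2: Q has 2 at row 1, column 2; remove that cell from P, ejecting 7. So w(2) = 7. P is now [[1]].
Step i=1: Q has 1 at row 1, column 1; remove that cell from P, ejecting 1. So w(1) = 1. P is now [].

So w = 1 7 6 5 4 3 2.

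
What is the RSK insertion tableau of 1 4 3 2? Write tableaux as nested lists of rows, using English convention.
Insert 1: appended to row 1. P = [[1]].
Insert 4: appended to row 1. P = [[1, 4]].
Insert 3: 3 bumps 4 from row 1; 4 starts row 2. P = [[1, 3], [4]].
Insert 2: 2 bumps 3 from row 1; 3 bumps 4 from row 2; 4 starts row 3. P = [[1, 2], [3], [4]].

So P = [[1, 2], [3], [4]].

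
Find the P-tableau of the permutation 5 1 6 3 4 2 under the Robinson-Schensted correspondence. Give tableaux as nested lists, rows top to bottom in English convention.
P = [[1, 2, 4], [3, 6], [5]]

Insert 5: appended to row 1. P = [[5]].
Insert 1: 1 bumps 5 from row 1; 5 starts row 2. P = [[1], [5]].
Insert 6: appended to row 1. P = [[1, 6], [5]].
Insert 3: 3 bumps 6 from row 1; 6 appends to row 2. P = [[1, 3], [5, 6]].
Insert 4: appended to row 1. P = [[1, 3, 4], [5, 6]].
Insert 2: 2 bumps 3 from row 1; 3 bumps 5 from row 2; 5 starts row 3. P = [[1, 2, 4], [3, 6], [5]].

So P = [[1, 2, 4], [3, 6], [5]].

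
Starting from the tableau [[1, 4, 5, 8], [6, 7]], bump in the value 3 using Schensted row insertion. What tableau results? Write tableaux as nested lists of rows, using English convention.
[[1, 3, 5, 8], [4, 7], [6]]

In row 1, 3 replaces 4 (the leftmost entry greater than 3); 4 is bumped to row 2. In row 2, 4 replaces 6 (the leftmost entry greater than 4); 6 is bumped to row 3. 6 starts a new row 3. The new tableau is [[1, 3, 5, 8], [4, 7], [6]].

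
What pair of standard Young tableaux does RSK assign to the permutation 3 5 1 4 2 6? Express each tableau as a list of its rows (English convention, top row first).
P = [[1, 2, 6], [3, 4], [5]], Q = [[1, 2, 6], [3, 4], [5]]

Insert each entry of the permutation into P by Schensted row insertion, recording in Q the position of each new cell.

After inserting 3: P = [[3]].
After inserting 5: P = [[3, 5]].
After inserting 1: P = [[1, 5], [3]].
After inserting 4: P = [[1, 4], [3, 5]].
After inserting 2: P = [[1, 2], [3, 4], [5]].
After inserting 6: P = [[1, 2, 6], [3, 4], [5]].

So P = [[1, 2, 6], [3, 4], [5]], Q = [[1, 2, 6], [3, 4], [5]].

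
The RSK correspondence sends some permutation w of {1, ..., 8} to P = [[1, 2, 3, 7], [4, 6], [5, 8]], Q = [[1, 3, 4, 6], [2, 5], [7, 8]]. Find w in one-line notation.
5 1 4 8 6 7 2 3

Reverse RSK: for i = n, n-1, ..., 1, locate i in Q, remove the corresponding corner cell from P, and reverse-bump its entry up through P; the value ejected from row 1 is w(i).

So w = 5 1 4 8 6 7 2 3.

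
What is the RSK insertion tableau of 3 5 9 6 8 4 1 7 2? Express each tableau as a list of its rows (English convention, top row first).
P = [[1, 2, 6, 7], [3, 4], [5, 8], [9]]

After inserting 3: P = [[3]].
After inserting 5: P = [[3, 5]].
After inserting 9: P = [[3, 5, 9]].
After inserting 6: P = [[3, 5, 6], [9]].
After inserting 8: P = [[3, 5, 6, 8], [9]].
After inserting 4: P = [[3, 4, 6, 8], [5], [9]].
After inserting 1: P = [[1, 4, 6, 8], [3], [5], [9]].
After inserting 7: P = [[1, 4, 6, 7], [3, 8], [5], [9]].
After inserting 2: P = [[1, 2, 6, 7], [3, 4], [5, 8], [9]].

So P = [[1, 2, 6, 7], [3, 4], [5, 8], [9]].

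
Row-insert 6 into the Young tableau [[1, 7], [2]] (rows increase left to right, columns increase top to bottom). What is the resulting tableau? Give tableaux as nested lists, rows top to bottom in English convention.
In row 1, 6 replaces 7 (the leftmost entry greater than 6); 7 is bumped to row 2. 7 is appended to row 2. The new tableau is [[1, 6], [2, 7]].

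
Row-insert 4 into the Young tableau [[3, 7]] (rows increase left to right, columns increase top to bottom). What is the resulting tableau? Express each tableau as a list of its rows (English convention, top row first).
In row 1, 4 replaces 7 (the leftmost entry greater than 4); 7 is bumped to row 2. 7 starts a new row 2. The new tableau is [[3, 4], [7]].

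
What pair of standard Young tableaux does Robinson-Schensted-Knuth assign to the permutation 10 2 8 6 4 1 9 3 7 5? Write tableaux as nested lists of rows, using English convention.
P = [[1, 3, 5], [2, 4, 7], [6, 9], [8], [10]], Q = [[1, 3, 7], [2, 8, 9], [4, 10], [5], [6]]

Insert each entry of the permutation into P by Schensted row insertion, recording in Q the position of each new cell.

After inserting 10: P = [[10]].
After inserting 2: P = [[2], [10]].
After inserting 8: P = [[2, 8], [10]].
After inserting 6: P = [[2, 6], [8], [10]].
After inserting 4: P = [[2, 4], [6], [8], [10]].
After inserting 1: P = [[1, 4], [2], [6], [8], [10]].
After inserting 9: P = [[1, 4, 9], [2], [6], [8], [10]].
After inserting 3: P = [[1, 3, 9], [2, 4], [6], [8], [10]].
After inserting 7: P = [[1, 3, 7], [2, 4, 9], [6], [8], [10]].
After inserting 5: P = [[1, 3, 5], [2, 4, 7], [6, 9], [8], [10]].

So P = [[1, 3, 5], [2, 4, 7], [6, 9], [8], [10]], Q = [[1, 3, 7], [2, 8, 9], [4, 10], [5], [6]].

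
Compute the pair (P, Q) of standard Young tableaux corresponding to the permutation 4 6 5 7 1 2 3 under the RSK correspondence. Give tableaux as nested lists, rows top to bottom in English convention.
P = [[1, 2, 3], [4, 5, 7], [6]], Q = [[1, 2, 4], [3, 6, 7], [5]]

Insert each entry of the permutation into P by Schensted row insertion, recording in Q the position of each new cell.

Insert 4: appended to row 1. P = [[4]].
Insert 6: appended to row 1. P = [[4, 6]].
Insert 5: 5 bumps 6 from row 1; 6 starts row 2. P = [[4, 5], [6]].
Insert 7: appended to row 1. P = [[4, 5, 7], [6]].
Insert 1: 1 bumps 4 from row 1; 4 bumps 6 from row 2; 6 starts row 3. P = [[1, 5, 7], [4], [6]].
Insert 2: 2 bumps 5 from row 1; 5 appends to row 2. P = [[1, 2, 7], [4, 5], [6]].
Insert 3: 3 bumps 7 from row 1; 7 appends to row 2. P = [[1, 2, 3], [4, 5, 7], [6]].

So P = [[1, 2, 3], [4, 5, 7], [6]], Q = [[1, 2, 4], [3, 6, 7], [5]].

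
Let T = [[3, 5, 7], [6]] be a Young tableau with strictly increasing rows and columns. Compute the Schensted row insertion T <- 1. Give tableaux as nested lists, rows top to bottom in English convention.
In row 1, 1 replaces 3 (the leftmost entry greater than 1); 3 is bumped to row 2. In row 2, 3 replaces 6 (the leftmost entry greater than 3); 6 is bumped to row 3. 6 starts a new row 3. The new tableau is [[1, 5, 7], [3], [6]].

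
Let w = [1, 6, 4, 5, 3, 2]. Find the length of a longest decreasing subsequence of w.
4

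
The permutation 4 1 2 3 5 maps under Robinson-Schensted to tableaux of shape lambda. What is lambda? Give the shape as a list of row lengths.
[4, 1]

Row-insert each entry into an empty tableau.

After inserting 4: P = [[4]].
After inserting 1: P = [[1], [4]].
After inserting 2: P = [[1, 2], [4]].
After inserting 3: P = [[1, 2, 3], [4]].
After inserting 5: P = [[1, 2, 3, 5], [4]].

The final insertion tableau P = [[1, 2, 3, 5], [4]] has shape [4, 1].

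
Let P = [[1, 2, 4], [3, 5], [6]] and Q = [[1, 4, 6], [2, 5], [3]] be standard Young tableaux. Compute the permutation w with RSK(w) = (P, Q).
Reverse the RSK construction: for i from n down to 1, find the cell of Q containing i, remove the entry at that cell from P, and reverse-bump it up through P; the value ejected from row 1 is w(i).

Step i=6: Q has 6 at row 1, column 3; remove that cell from P, ejecting 4. So w(6) = 4. P is now [[1, 2], [3, 5], [6]].
Step i=5: Q has 5 at row 2, column 2; remove 5 from row 2 of P and reverse-bump: 5 enters row 1 and ejects 2. So w(5) = 2. P is now [[1, 5], [3], [6]].
Step i=4: Q has 4 at row 1, column 2; remove that cell from P, ejecting 5. So w(4) = 5. P is now [[1], [3], [6]].
Step i=3: Q has 3 at row 3, column 1; remove 6 from row 3 of P and reverse-bump: 6 enters row 2 and ejects 3; 3 enters row 1 and ejects 1. So w(3) = 1. P is now [[3], [6]].
Step i=2: Q has 2 at row 2, column 1; remove 6 from row 2 of P and reverse-bump: 6 enters row 1 and ejects 3. So w(2) = 3. P is now [[6]].
Step i=1: Q has 1 at row 1, column 1; remove that cell from P, ejecting 6. So w(1) = 6. P is now [].

So w = 6 3 1 5 2 4.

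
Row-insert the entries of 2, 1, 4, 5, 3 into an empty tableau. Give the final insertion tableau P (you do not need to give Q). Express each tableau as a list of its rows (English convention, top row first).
P = [[1, 3, 5], [2, 4]]

After inserting 2: P = [[2]].
After inserting 1: P = [[1], [2]].
After inserting 4: P = [[1, 4], [2]].
After inserting 5: P = [[1, 4, 5], [2]].
After inserting 3: P = [[1, 3, 5], [2, 4]].

So P = [[1, 3, 5], [2, 4]].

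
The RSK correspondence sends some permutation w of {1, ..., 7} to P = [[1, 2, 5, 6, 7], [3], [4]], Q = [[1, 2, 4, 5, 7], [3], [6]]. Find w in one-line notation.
Reverse the RSK construction: for i from n down to 1, find the cell of Q containing i, remove the entry at that cell from P, and reverse-bump it up through P; the value ejected from row 1 is w(i).

Step i=7: Q has 7 at row 1, column 5; remove that cell from P, ejecting 7. So w(7) = 7. P is now [[1, 2, 5, 6], [3], [4]].
Step i=6: Q has 6 at row 3, column 1; remove 4 from row 3 of P and reverse-bump: 4 enters row 2 and ejects 3; 3 enters row 1 and ejects 2. So w(6) = 2. P is now [[1, 3, 5, 6], [4]].
Step i=5: Q has 5 at row 1, column 4; remove that cell from P, ejecting 6. So w(5) = 6. P is now [[1, 3, 5], [4]].
Step i=4: Q has 4 at row 1, column 3; remove that cell from P, ejecting 5. So w(4) = 5. P is now [[1, 3], [4]].
Step i=3: Q has 3 at row 2, column 1; remove 4 from row 2 of P and reverse-bump: 4 enters row 1 and ejects 3. So w(3) = 3. P is now [[1, 4]].
Step i=2: Q has 2 at row 1, column 2; remove that cell from P, ejecting 4. So w(2) = 4. P is now [[1]].
Step i=1: Q has 1 at row 1, column 1; remove that cell from P, ejecting 1. So w(1) = 1. P is now [].

So w = 1 4 3 5 6 2 7.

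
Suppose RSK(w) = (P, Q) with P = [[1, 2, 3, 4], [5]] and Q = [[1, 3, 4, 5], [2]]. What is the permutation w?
Reverse the RSK construction: for i from n down to 1, find the cell of Q containing i, remove the entry at that cell from P, and reverse-bump it up through P; the value ejected from row 1 is w(i).

Step i=5: Q has 5 at row 1, column 4; remove that cell from P, ejecting 4. So w(5) = 4. P is now [[1, 2, 3], [5]].
Step i=4: Q has 4 at row 1, column 3; remove that cell from P, ejecting 3. So w(4) = 3. P is now [[1, 2], [5]].
Step i=3: Q has 3 at row 1, column 2; remove that cell from P, ejecting 2. So w(3) = 2. P is now [[1], [5]].
Step i=2: Q has 2 at row 2, column 1; remove 5 from row 2 of P and reverse-bump: 5 enters row 1 and ejects 1. So w(2) = 1. P is now [[5]].
Step i=1: Q has 1 at row 1, column 1; remove that cell from P, ejecting 5. So w(1) = 5. P is now [].

So w = 5 1 2 3 4.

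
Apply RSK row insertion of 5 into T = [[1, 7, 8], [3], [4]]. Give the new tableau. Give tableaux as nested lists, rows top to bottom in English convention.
In row 1, 5 replaces 7 (the leftmost entry greater than 5); 7 is bumped to row 2. 7 is appended to row 2. The new tableau is [[1, 5, 8], [3, 7], [4]].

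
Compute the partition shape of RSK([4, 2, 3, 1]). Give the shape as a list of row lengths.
RSK row insertion gives P = [[1, 3], [2], [4]], which has shape [2, 1, 1].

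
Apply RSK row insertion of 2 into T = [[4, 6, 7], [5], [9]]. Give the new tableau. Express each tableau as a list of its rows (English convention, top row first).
In row 1, 2 replaces 4 (the leftmost entry greater than 2); 4 is bumped to row 2. In row 2, 4 replaces 5 (the leftmost entry greater than 4); 5 is bumped to row 3. In row 3, 5 replaces 9 (the leftmost entry greater than 5); 9 is bumped to row 4. 9 starts a new row 4. The new tableau is [[2, 6, 7], [4], [5], [9]].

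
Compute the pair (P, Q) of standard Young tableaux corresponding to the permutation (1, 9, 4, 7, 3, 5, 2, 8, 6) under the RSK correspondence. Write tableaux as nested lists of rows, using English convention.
P = [[1, 2, 5, 6], [3, 7, 8], [4], [9]], Q = [[1, 2, 4, 8], [3, 6, 9], [5], [7]]

Insert each entry of the permutation into P by Schensted row insertion, recording in Q the position of each new cell.

After inserting 1: P = [[1]].
After inserting 9: P = [[1, 9]].
After inserting 4: P = [[1, 4], [9]].
After inserting 7: P = [[1, 4, 7], [9]].
After inserting 3: P = [[1, 3, 7], [4], [9]].
After inserting 5: P = [[1, 3, 5], [4, 7], [9]].
After inserting 2: P = [[1, 2, 5], [3, 7], [4], [9]].
After inserting 8: P = [[1, 2, 5, 8], [3, 7], [4], [9]].
After inserting 6: P = [[1, 2, 5, 6], [3, 7, 8], [4], [9]].

So P = [[1, 2, 5, 6], [3, 7, 8], [4], [9]], Q = [[1, 2, 4, 8], [3, 6, 9], [5], [7]].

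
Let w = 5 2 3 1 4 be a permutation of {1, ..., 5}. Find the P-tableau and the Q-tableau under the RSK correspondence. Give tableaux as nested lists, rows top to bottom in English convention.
P = [[1, 3, 4], [2], [5]], Q = [[1, 3, 5], [2], [4]]

Insert each entry of the permutation into P by Schensted row insertion, recording in Q the position of each new cell.

Insert 5: appended to row 1. P = [[5]].
Insert 2: 2 bumps 5 from row 1; 5 starts row 2. P = [[2], [5]].
Insert 3: appended to row 1. P = [[2, 3], [5]].
Insert 1: 1 bumps 2 from row 1; 2 bumps 5 from row 2; 5 starts row 3. P = [[1, 3], [2], [5]].
Insert 4: appended to row 1. P = [[1, 3, 4], [2], [5]].

So P = [[1, 3, 4], [2], [5]], Q = [[1, 3, 5], [2], [4]].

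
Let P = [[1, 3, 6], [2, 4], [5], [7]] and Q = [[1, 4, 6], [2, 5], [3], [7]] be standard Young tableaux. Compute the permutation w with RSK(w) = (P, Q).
7 2 1 5 4 6 3

Reverse RSK: for i = n, n-1, ..., 1, locate i in Q, remove the corresponding corner cell from P, and reverse-bump its entry up through P; the value ejected from row 1 is w(i).

So w = 7 2 1 5 4 6 3.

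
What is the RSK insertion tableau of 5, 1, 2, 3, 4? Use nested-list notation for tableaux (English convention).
Insert 5: appended to row 1. P = [[5]].
Insert 1: 1 bumps 5 from row 1; 5 starts row 2. P = [[1], [5]].
Insert 2: appended to row 1. P = [[1, 2], [5]].
Insert 3: appended to row 1. P = [[1, 2, 3], [5]].
Insert 4: appended to row 1. P = [[1, 2, 3, 4], [5]].

So P = [[1, 2, 3, 4], [5]].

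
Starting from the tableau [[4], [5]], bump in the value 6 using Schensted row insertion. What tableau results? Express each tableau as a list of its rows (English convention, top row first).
[[4, 6], [5]]

6 is larger than every entry of row 1, so it is appended to row 1. The new tableau is [[4, 6], [5]].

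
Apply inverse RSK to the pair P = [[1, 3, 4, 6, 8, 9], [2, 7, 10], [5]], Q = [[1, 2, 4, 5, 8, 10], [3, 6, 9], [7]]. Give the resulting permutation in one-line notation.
Reverse RSK: for i = n, n-1, ..., 1, locate i in Q, remove the corresponding corner cell from P, and reverse-bump its entry up through P; the value ejected from row 1 is w(i).

So w = 2 5 3 4 7 6 1 10 8 9.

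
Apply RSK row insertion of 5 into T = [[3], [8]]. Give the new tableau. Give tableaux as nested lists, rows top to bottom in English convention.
[[3, 5], [8]]

5 is larger than every entry of row 1, so it is appended to row 1. The new tableau is [[3, 5], [8]].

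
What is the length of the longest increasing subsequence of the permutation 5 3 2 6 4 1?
2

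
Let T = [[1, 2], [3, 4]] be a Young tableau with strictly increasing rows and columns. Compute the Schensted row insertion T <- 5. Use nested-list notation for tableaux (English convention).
[[1, 2, 5], [3, 4]]

5 is larger than every entry of row 1, so it is appended to row 1. The new tableau is [[1, 2, 5], [3, 4]].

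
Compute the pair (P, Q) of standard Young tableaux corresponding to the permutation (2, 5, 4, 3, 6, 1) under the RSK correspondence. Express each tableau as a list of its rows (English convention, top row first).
P = [[1, 3, 6], [2], [4], [5]], Q = [[1, 2, 5], [3], [4], [6]]

Insert each entry of the permutation into P by Schensted row insertion, recording in Q the position of each new cell.

Insert 2: appended to row 1. P = [[2]].
Insert 5: appended to row 1. P = [[2, 5]].
Insert 4: 4 bumps 5 from row 1; 5 starts row 2. P = [[2, 4], [5]].
Insert 3: 3 bumps 4 from row 1; 4 bumps 5 from row 2; 5 starts row 3. P = [[2, 3], [4], [5]].
Insert 6: appended to row 1. P = [[2, 3, 6], [4], [5]].
Insert 1: 1 bumps 2 from row 1; 2 bumps 4 from row 2; 4 bumps 5 from row 3; 5 starts row 4. P = [[1, 3, 6], [2], [4], [5]].

So P = [[1, 3, 6], [2], [4], [5]], Q = [[1, 2, 5], [3], [4], [6]].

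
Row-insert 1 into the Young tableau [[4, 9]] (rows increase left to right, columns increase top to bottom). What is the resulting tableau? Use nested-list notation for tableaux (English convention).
[[1, 9], [4]]

In row 1, 1 replaces 4 (the leftmost entry greater than 1); 4 is bumped to row 2. 4 starts a new row 2. The new tableau is [[1, 9], [4]].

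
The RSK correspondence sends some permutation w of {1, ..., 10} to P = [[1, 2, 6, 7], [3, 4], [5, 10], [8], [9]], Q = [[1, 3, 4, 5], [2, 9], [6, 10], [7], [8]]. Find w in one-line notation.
9 3 5 8 10 6 4 1 7 2

Reverse the RSK construction: for i from n down to 1, find the cell of Q containing i, remove the entry at that cell from P, and reverse-bump it up through P; the value ejected from row 1 is w(i).

Step i=10: Q has 10 at row 3, column 2; remove 10 from row 3 of P and reverse-bump: 10 enters row 2 and ejects 4; 4 enters row 1 and ejects 2. So w(10) = 2. P is now [[1, 4, 6, 7], [3, 10], [5], [8], [9]].
Step i=9: Q has 9 at row 2, column 2; remove 10 from row 2 of P and reverse-bump: 10 enters row 1 and ejects 7. So w(9) = 7. P is now [[1, 4, 6, 10], [3], [5], [8], [9]].
Step i=8: Q has 8 at row 5, column 1; remove 9 from row 5 of P and reverse-bump: 9 enters row 4 and ejects 8; 8 enters row 3 and ejects 5; 5 enters row 2 and ejects 3; 3 enters row 1 and ejects 1. So w(8) = 1. P is now [[3, 4, 6, 10], [5], [8], [9]].
Step i=7: Q has 7 at row 4, column 1; remove 9 from row 4 of P and reverse-bump: 9 enters row 3 and ejects 8; 8 enters row 2 and ejects 5; 5 enters row 1 and ejects 4. So w(7) = 4. P is now [[3, 5, 6, 10], [8], [9]].
Step i=6: Q has 6 at row 3, column 1; remove 9 from row 3 of P and reverse-bump: 9 enters row 2 and ejects 8; 8 enters row 1 and ejects 6. So w(6) = 6. P is now [[3, 5, 8, 10], [9]].
Step i=5: Q has 5 at row 1, column 4; remove that cell from P, ejecting 10. So w(5) = 10. P is now [[3, 5, 8], [9]].
Step i=4: Q has 4 at row 1, column 3; remove that cell from P, ejecting 8. So w(4) = 8. P is now [[3, 5], [9]].
Step i=3: Q has 3 at row 1, column 2; remove that cell from P, ejecting 5. So w(3) = 5. P is now [[3], [9]].
Step i=2: Q has 2 at row 2, column 1; remove 9 from row 2 of P and reverse-bump: 9 enters row 1 and ejects 3. So w(2) = 3. P is now [[9]].
Step i=1: Q has 1 at row 1, column 1; remove that cell from P, ejecting 9. So w(1) = 9. P is now [].

So w = 9 3 5 8 10 6 4 1 7 2.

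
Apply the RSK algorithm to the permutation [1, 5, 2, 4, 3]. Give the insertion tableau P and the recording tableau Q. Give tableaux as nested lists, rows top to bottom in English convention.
Insert each entry of the permutation into P by Schensted row insertion, recording in Q the position of each new cell.

Insert 1: appended to row 1. P = [[1]].
Insert 5: appended to row 1. P = [[1, 5]].
Insert 2: 2 bumps 5 from row 1; 5 starts row 2. P = [[1, 2], [5]].
Insert 4: appended to row 1. P = [[1, 2, 4], [5]].
Insert 3: 3 bumps 4 from row 1; 4 bumps 5 from row 2; 5 starts row 3. P = [[1, 2, 3], [4], [5]].

So P = [[1, 2, 3], [4], [5]], Q = [[1, 2, 4], [3], [5]].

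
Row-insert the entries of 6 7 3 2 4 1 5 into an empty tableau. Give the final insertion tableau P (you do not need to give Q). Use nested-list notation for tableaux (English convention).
Insert 6: appended to row 1. P = [[6]].
Insert 7: appended to row 1. P = [[6, 7]].
Insert 3: 3 bumps 6 from row 1; 6 starts row 2. P = [[3, 7], [6]].
Insert 2: 2 bumps 3 from row 1; 3 bumps 6 from row 2; 6 starts row 3. P = [[2, 7], [3], [6]].
Insert 4: 4 bumps 7 from row 1; 7 appends to row 2. P = [[2, 4], [3, 7], [6]].
Insert 1: 1 bumps 2 from row 1; 2 bumps 3 from row 2; 3 bumps 6 from row 3; 6 starts row 4. P = [[1, 4], [2, 7], [3], [6]].
Insert 5: appended to row 1. P = [[1, 4, 5], [2, 7], [3], [6]].

So P = [[1, 4, 5], [2, 7], [3], [6]].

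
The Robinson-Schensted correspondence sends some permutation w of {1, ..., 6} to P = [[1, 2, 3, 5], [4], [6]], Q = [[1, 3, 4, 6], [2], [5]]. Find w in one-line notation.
6 1 2 4 3 5

Reverse RSK: for i = n, n-1, ..., 1, locate i in Q, remove the corresponding corner cell from P, and reverse-bump its entry up through P; the value ejected from row 1 is w(i).

So w = 6 1 2 4 3 5.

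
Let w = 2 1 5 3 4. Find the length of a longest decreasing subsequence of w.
2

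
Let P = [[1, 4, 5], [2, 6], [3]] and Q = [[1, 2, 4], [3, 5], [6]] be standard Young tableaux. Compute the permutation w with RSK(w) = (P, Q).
Reverse the RSK construction: for i from n down to 1, find the cell of Q containing i, remove the entry at that cell from P, and reverse-bump it up through P; the value ejected from row 1 is w(i).

Step i=6: Q has 6 at row 3, column 1; remove 3 from row 3 of P and reverse-bump: 3 enters row 2 and ejects 2; 2 enters row 1 and ejects 1. So w(6) = 1. P is now [[2, 4, 5], [3, 6]].
Step i=5: Q has 5 at row 2, column 2; remove 6 from row 2 of P and reverse-bump: 6 enters row 1 and ejects 5. So w(5) = 5. P is now [[2, 4, 6], [3]].
Step i=4: Q has 4 at row 1, column 3; remove that cell from P, ejecting 6. So w(4) = 6. P is now [[2, 4], [3]].
Step i=3: Q has 3 at row 2, column 1; remove 3 from row 2 of P and reverse-bump: 3 enters row 1 and ejects 2. So w(3) = 2. P is now [[3, 4]].
Step i=2: Q has 2 at row 1, column 2; remove that cell from P, ejecting 4. So w(2) = 4. P is now [[3]].
Step i=1: Q has 1 at row 1, column 1; remove that cell from P, ejecting 3. So w(1) = 3. P is now [].

So w = 3 4 2 6 5 1.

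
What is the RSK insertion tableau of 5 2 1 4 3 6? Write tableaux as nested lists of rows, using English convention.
P = [[1, 3, 6], [2, 4], [5]]

Insert 5: appended to row 1. P = [[5]].
Insert 2: 2 bumps 5 from row 1; 5 starts row 2. P = [[2], [5]].
Insert 1: 1 bumps 2 from row 1; 2 bumps 5 from row 2; 5 starts row 3. P = [[1], [2], [5]].
Insert 4: appended to row 1. P = [[1, 4], [2], [5]].
Insert 3: 3 bumps 4 from row 1; 4 appends to row 2. P = [[1, 3], [2, 4], [5]].
Insert 6: appended to row 1. P = [[1, 3, 6], [2, 4], [5]].

So P = [[1, 3, 6], [2, 4], [5]].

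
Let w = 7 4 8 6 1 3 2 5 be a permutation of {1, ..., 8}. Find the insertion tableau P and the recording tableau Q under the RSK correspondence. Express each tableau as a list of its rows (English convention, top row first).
P = [[1, 2, 5], [3, 6], [4, 8], [7]], Q = [[1, 3, 8], [2, 4], [5, 6], [7]]

Insert each entry of the permutation into P by Schensted row insertion, recording in Q the position of each new cell.

Insert 7: appended to row 1. P = [[7]].
Insert 4: 4 bumps 7 from row 1; 7 starts row 2. P = [[4], [7]].
Insert 8: appended to row 1. P = [[4, 8], [7]].
Insert 6: 6 bumps 8 from row 1; 8 appends to row 2. P = [[4, 6], [7, 8]].
Insert 1: 1 bumps 4 from row 1; 4 bumps 7 from row 2; 7 starts row 3. P = [[1, 6], [4, 8], [7]].
Insert 3: 3 bumps 6 from row 1; 6 bumps 8 from row 2; 8 appends to row 3. P = [[1, 3], [4, 6], [7, 8]].
Insert 2: 2 bumps 3 from row 1; 3 bumps 4 from row 2; 4 bumps 7 from row 3; 7 starts row 4. P = [[1, 2], [3, 6], [4, 8], [7]].
Insert 5: appended to row 1. P = [[1, 2, 5], [3, 6], [4, 8], [7]].

So P = [[1, 2, 5], [3, 6], [4, 8], [7]], Q = [[1, 3, 8], [2, 4], [5, 6], [7]].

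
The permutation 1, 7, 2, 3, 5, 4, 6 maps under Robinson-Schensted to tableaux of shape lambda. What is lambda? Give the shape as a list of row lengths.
[5, 1, 1]

Row-insert each entry into an empty tableau.

After inserting 1: P = [[1]].
After inserting 7: P = [[1, 7]].
After inserting 2: P = [[1, 2], [7]].
After inserting 3: P = [[1, 2, 3], [7]].
After inserting 5: P = [[1, 2, 3, 5], [7]].
After inserting 4: P = [[1, 2, 3, 4], [5], [7]].
After inserting 6: P = [[1, 2, 3, 4, 6], [5], [7]].

The final insertion tableau P = [[1, 2, 3, 4, 6], [5], [7]] has shape [5, 1, 1].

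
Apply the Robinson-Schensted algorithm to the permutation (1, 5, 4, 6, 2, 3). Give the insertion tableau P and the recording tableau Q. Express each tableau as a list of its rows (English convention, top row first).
Insert each entry of the permutation into P by Schensted row insertion, recording in Q the position of each new cell.

After inserting 1: P = [[1]].
After inserting 5: P = [[1, 5]].
After inserting 4: P = [[1, 4], [5]].
After inserting 6: P = [[1, 4, 6], [5]].
After inserting 2: P = [[1, 2, 6], [4], [5]].
After inserting 3: P = [[1, 2, 3], [4, 6], [5]].

So P = [[1, 2, 3], [4, 6], [5]], Q = [[1, 2, 4], [3, 6], [5]].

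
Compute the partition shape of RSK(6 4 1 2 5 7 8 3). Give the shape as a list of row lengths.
[5, 2, 1]

RSK row insertion gives P = [[1, 2, 3, 7, 8], [4, 5], [6]], which has shape [5, 2, 1].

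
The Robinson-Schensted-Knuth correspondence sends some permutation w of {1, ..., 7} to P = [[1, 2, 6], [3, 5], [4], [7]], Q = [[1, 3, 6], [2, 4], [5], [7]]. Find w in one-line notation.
4 1 7 5 3 6 2

Reverse RSK: for i = n, n-1, ..., 1, locate i in Q, remove the corresponding corner cell from P, and reverse-bump its entry up through P; the value ejected from row 1 is w(i).

So w = 4 1 7 5 3 6 2.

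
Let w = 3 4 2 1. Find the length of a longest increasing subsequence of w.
2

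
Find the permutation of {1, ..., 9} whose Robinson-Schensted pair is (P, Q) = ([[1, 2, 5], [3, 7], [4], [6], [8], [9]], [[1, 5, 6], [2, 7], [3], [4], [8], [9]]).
Reverse the RSK construction: for i from n down to 1, find the cell of Q containing i, remove the entry at that cell from P, and reverse-bump it up through P; the value ejected from row 1 is w(i).

Step i=9: Q has 9 at row 6, column 1; remove 9 from row 6 of P and reverse-bump: 9 enters row 5 and ejects 8; 8 enters row 4 and ejects 6; 6 enters row 3 and ejects 4; 4 enters row 2 and ejects 3; 3 enters row 1 and ejects 2. So w(9) = 2. P is now [[1, 3, 5], [4, 7], [6], [8], [9]].
Step i=8: Q has 8 at row 5, column 1; remove 9 from row 5 of P and reverse-bump: 9 enters row 4 and ejects 8; 8 enters row 3 and ejects 6; 6 enters row 2 and ejects 4; 4 enters row 1 and ejects 3. So w(8) = 3. P is now [[1, 4, 5], [6, 7], [8], [9]].
Step i=7: Q has 7 at row 2, column 2; remove 7 from row 2 of P and reverse-bump: 7 enters row 1 and ejects 5. So w(7) = 5. P is now [[1, 4, 7], [6], [8], [9]].
Step i=6: Q has 6 at row 1, column 3; remove that cell from P, ejecting 7. So w(6) = 7. P is now [[1, 4], [6], [8], [9]].
Step i=5: Q has 5 at row 1, column 2; remove that cell from P, ejecting 4. So w(5) = 4. P is now [[1], [6], [8], [9]].
Step i=4: Q has 4 at row 4, column 1; remove 9 from row 4 of P and reverse-bump: 9 enters row 3 and ejects 8; 8 enters row 2 and ejects 6; 6 enters row 1 and ejects 1. So w(4) = 1. P is now [[6], [8], [9]].
Step i=3: Q has 3 at row 3, column 1; remove 9 from row 3 of P and reverse-bump: 9 enters row 2 and ejects 8; 8 enters row 1 and ejects 6. So w(3) = 6. P is now [[8], [9]].
Step i=2: Q has 2 at row 2, column 1; remove 9 from row 2 of P and reverse-bump: 9 enters row 1 and ejects 8. So w(2) = 8. P is now [[9]].
Step i=1: Q has 1 at row 1, column 1; remove that cell from P, ejecting 9. So w(1) = 9. P is now [].

So w = 9 8 6 1 4 7 5 3 2.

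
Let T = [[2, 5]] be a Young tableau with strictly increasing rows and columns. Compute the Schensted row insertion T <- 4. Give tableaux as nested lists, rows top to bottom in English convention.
In row 1, 4 replaces 5 (the leftmost entry greater than 4); 5 is bumped to row 2. 5 starts a new row 2. The new tableau is [[2, 4], [5]].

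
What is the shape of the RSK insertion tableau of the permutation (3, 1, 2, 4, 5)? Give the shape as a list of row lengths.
[4, 1]

RSK row insertion gives P = [[1, 2, 4, 5], [3]], which has shape [4, 1].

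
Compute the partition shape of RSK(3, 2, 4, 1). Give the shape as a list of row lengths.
[2, 1, 1]

Row-insert each entry into an empty tableau.

After inserting 3: P = [[3]].
After inserting 2: P = [[2], [3]].
After inserting 4: P = [[2, 4], [3]].
After inserting 1: P = [[1, 4], [2], [3]].

The final insertion tableau P = [[1, 4], [2], [3]] has shape [2, 1, 1].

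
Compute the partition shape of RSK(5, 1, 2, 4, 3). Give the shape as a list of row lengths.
[3, 1, 1]

Row-insert each entry into an empty tableau.

After inserting 5: P = [[5]].
After inserting 1: P = [[1], [5]].
After inserting 2: P = [[1, 2], [5]].
After inserting 4: P = [[1, 2, 4], [5]].
After inserting 3: P = [[1, 2, 3], [4], [5]].

The final insertion tableau P = [[1, 2, 3], [4], [5]] has shape [3, 1, 1].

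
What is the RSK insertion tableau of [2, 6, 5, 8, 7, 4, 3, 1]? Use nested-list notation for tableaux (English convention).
P = [[1, 3, 7], [2, 8], [4], [5], [6]]

Insert 2: appended to row 1. P = [[2]].
Insert 6: appended to row 1. P = [[2, 6]].
Insert 5: 5 bumps 6 from row 1; 6 starts row 2. P = [[2, 5], [6]].
Insert 8: appended to row 1. P = [[2, 5, 8], [6]].
Insert 7: 7 bumps 8 from row 1; 8 appends to row 2. P = [[2, 5, 7], [6, 8]].
Insert 4: 4 bumps 5 from row 1; 5 bumps 6 from row 2; 6 starts row 3. P = [[2, 4, 7], [5, 8], [6]].
Insert 3: 3 bumps 4 from row 1; 4 bumps 5 from row 2; 5 bumps 6 from row 3; 6 starts row 4. P = [[2, 3, 7], [4, 8], [5], [6]].
Insert 1: 1 bumps 2 from row 1; 2 bumps 4 from row 2; 4 bumps 5 from row 3; 5 bumps 6 from row 4; 6 starts row 5. P = [[1, 3, 7], [2, 8], [4], [5], [6]].

So P = [[1, 3, 7], [2, 8], [4], [5], [6]].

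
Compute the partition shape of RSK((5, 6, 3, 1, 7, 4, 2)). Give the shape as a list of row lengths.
[3, 2, 2]

RSK row insertion gives P = [[1, 2, 7], [3, 4], [5, 6]], which has shape [3, 2, 2].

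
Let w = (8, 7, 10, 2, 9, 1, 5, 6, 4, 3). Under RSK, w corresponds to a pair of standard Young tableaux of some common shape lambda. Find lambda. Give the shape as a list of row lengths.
Row-insert each entry into an empty tableau.

After inserting 8: P = [[8]].
After inserting 7: P = [[7], [8]].
After inserting 10: P = [[7, 10], [8]].
After inserting 2: P = [[2, 10], [7], [8]].
After inserting 9: P = [[2, 9], [7, 10], [8]].
After inserting 1: P = [[1, 9], [2, 10], [7], [8]].
After inserting 5: P = [[1, 5], [2, 9], [7, 10], [8]].
After inserting 6: P = [[1, 5, 6], [2, 9], [7, 10], [8]].
After inserting 4: P = [[1, 4, 6], [2, 5], [7, 9], [8, 10]].
After inserting 3: P = [[1, 3, 6], [2, 4], [5, 9], [7, 10], [8]].

The final insertion tableau P = [[1, 3, 6], [2, 4], [5, 9], [7, 10], [8]] has shape [3, 2, 2, 2, 1].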